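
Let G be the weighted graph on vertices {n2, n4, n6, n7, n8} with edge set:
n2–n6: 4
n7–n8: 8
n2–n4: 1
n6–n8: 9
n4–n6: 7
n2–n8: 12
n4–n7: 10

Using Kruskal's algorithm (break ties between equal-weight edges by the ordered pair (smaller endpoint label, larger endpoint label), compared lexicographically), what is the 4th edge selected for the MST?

n6-n8

Sort edges by weight, then run Kruskal:
n2–n4 (1): add — endpoints in different components.
n2–n6 (4): add — endpoints in different components.
n4–n6 (7): skip — n4 and n6 already connected.
n7–n8 (8): add — endpoints in different components.
n6–n8 (9): add — endpoints in different components.
The 4th edge added is n6–n8.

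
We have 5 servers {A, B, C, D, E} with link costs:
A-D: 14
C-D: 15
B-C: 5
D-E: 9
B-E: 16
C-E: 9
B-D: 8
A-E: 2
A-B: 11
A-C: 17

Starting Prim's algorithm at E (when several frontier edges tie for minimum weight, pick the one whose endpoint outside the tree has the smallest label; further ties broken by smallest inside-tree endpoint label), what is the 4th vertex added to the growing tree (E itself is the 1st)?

Prim, starting at E.
Step 1: cheapest edge leaving the tree is A-E (2); add A.
Step 2: cheapest edge leaving the tree is C-E (9); add C.
Step 3: cheapest edge leaving the tree is B-C (5); add B.
Step 4: cheapest edge leaving the tree is B-D (8); add D.
Vertex order: E, A, C, B, D. The 4th vertex is B.

B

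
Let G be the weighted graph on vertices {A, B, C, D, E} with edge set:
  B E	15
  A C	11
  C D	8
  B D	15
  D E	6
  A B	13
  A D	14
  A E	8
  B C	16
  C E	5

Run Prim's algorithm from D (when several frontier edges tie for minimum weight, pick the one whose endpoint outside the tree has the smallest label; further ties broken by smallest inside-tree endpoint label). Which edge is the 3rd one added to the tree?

Prim's algorithm from D:
Step 1: cheapest edge leaving the tree is D E (6); add E.
Step 2: cheapest edge leaving the tree is C E (5); add C.
Step 3: cheapest edge leaving the tree is A E (8); add A.
Step 4: cheapest edge leaving the tree is A B (13); add B.
The 3rd edge added is A E.

A-E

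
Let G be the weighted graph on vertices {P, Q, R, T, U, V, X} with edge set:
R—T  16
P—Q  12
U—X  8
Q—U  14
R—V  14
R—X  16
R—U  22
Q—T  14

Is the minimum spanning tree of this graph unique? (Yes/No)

Sort edges by weight, then run Kruskal:
U—X (8): add. Components now {U,X} {V} {T} {R} {P} {Q}
P—Q (12): add. Components now {U,X} {V} {T} {R} {P,Q}
Q—T (14): add. Components now {U,X} {V} {P,Q,T} {R}
Q—U (14): add. Components now {P,Q,T,U,X} {V} {R}
R—V (14): add. Components now {P,Q,T,U,X} {R,V}
R—T (16): add. Components now {P,Q,R,T,U,V,X}
Non-tree edge R—X has weight 16, equal to the heaviest edge on its tree cycle — swapping gives another MST of the same weight. Not unique.

No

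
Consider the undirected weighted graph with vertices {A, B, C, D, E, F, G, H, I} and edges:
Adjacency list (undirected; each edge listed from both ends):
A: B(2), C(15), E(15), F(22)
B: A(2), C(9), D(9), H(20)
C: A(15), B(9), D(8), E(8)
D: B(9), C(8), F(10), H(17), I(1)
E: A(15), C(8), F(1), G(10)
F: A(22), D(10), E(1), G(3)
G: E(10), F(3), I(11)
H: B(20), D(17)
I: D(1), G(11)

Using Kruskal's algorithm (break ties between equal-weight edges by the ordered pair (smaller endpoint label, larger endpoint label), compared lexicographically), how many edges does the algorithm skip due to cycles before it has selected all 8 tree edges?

Kruskal's algorithm — process edges by increasing weight (ties by edge label):
D–I (1): add — endpoints in different components.
E–F (1): add — endpoints in different components.
A–B (2): add — endpoints in different components.
F–G (3): add — endpoints in different components.
C–D (8): add — endpoints in different components.
C–E (8): add — endpoints in different components.
B–C (9): add — endpoints in different components.
B–D (9): skip — B and D already connected.
D–F (10): skip — D and F already connected.
E–G (10): skip — E and G already connected.
G–I (11): skip — G and I already connected.
A–C (15): skip — A and C already connected.
A–E (15): skip — A and E already connected.
D–H (17): add — endpoints in different components.
Edges rejected before the tree was complete: 6.

6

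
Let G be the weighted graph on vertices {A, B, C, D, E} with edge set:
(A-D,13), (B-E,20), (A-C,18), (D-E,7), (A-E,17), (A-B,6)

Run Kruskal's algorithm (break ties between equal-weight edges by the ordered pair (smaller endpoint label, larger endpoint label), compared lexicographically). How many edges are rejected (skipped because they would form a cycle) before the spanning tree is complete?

1

Kruskal's algorithm — process edges by increasing weight (ties by edge label):
A-B (6): add. Components now {A,B} {C} {D} {E}
D-E (7): add. Components now {A,B} {C} {D,E}
A-D (13): add. Components now {A,B,D,E} {C}
A-E (17): skip — A and E already connected.
A-C (18): add. Components now {A,B,C,D,E}
Edges rejected before the tree was complete: 1.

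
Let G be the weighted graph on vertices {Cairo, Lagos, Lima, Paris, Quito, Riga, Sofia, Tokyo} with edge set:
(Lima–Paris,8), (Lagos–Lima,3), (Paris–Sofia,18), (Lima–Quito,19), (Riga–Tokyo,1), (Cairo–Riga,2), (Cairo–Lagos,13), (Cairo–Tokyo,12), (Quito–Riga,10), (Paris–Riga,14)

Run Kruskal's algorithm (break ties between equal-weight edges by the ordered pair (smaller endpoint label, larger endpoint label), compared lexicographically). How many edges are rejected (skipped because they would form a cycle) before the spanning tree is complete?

Kruskal: consider edges lightest-first.
Riga–Tokyo (1): add — endpoints in different components.
Cairo–Riga (2): add — endpoints in different components.
Lagos–Lima (3): add — endpoints in different components.
Lima–Paris (8): add — endpoints in different components.
Quito–Riga (10): add — endpoints in different components.
Cairo–Tokyo (12): skip — Cairo and Tokyo already connected.
Cairo–Lagos (13): add — endpoints in different components.
Paris–Riga (14): skip — Paris and Riga already connected.
Paris–Sofia (18): add — endpoints in different components.
Edges rejected before the tree was complete: 2.

2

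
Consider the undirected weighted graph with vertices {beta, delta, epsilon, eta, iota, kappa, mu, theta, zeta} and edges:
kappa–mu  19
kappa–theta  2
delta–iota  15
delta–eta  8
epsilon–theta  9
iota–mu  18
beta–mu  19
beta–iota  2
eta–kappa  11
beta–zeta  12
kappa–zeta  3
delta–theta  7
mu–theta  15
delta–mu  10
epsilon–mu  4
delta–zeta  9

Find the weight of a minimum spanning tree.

Kruskal: consider edges lightest-first.
beta–iota (2): add — endpoints in different components.
kappa–theta (2): add — endpoints in different components.
kappa–zeta (3): add — endpoints in different components.
epsilon–mu (4): add — endpoints in different components.
delta–theta (7): add — endpoints in different components.
delta–eta (8): add — endpoints in different components.
delta–zeta (9): skip — delta and zeta already connected.
epsilon–theta (9): add — endpoints in different components.
delta–mu (10): skip — delta and mu already connected.
eta–kappa (11): skip — eta and kappa already connected.
beta–zeta (12): add — endpoints in different components.
MST edges: beta–iota, kappa–theta, kappa–zeta, epsilon–mu, delta–theta, delta–eta, epsilon–theta, beta–zeta; total weight 2+2+3+4+7+8+9+12 = 47.

47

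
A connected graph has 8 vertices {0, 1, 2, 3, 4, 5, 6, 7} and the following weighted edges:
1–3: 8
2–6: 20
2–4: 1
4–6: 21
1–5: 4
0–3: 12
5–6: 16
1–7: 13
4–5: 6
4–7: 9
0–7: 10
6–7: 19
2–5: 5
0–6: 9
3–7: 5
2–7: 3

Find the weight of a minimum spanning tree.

Kruskal: consider edges lightest-first.
2–4 (1): add — endpoints in different components.
2–7 (3): add — endpoints in different components.
1–5 (4): add — endpoints in different components.
2–5 (5): add — endpoints in different components.
3–7 (5): add — endpoints in different components.
4–5 (6): skip — 4 and 5 already connected.
1–3 (8): skip — 1 and 3 already connected.
0–6 (9): add — endpoints in different components.
4–7 (9): skip — 4 and 7 already connected.
0–7 (10): add — endpoints in different components.
MST edges: 2–4, 2–7, 1–5, 2–5, 3–7, 0–6, 0–7; total weight 1+3+4+5+5+9+10 = 37.

37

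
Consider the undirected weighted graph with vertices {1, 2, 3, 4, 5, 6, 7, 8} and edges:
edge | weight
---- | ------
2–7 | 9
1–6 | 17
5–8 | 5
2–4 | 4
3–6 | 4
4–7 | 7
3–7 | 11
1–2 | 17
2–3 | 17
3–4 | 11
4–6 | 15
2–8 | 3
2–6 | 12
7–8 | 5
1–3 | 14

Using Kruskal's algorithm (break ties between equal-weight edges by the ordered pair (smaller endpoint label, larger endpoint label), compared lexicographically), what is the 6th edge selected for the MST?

3-4

Kruskal's algorithm — process edges by increasing weight (ties by edge label):
2–8 (3): add — endpoints in different components.
2–4 (4): add — endpoints in different components.
3–6 (4): add — endpoints in different components.
5–8 (5): add — endpoints in different components.
7–8 (5): add — endpoints in different components.
4–7 (7): skip — 4 and 7 already connected.
2–7 (9): skip — 2 and 7 already connected.
3–4 (11): add — endpoints in different components.
3–7 (11): skip — 3 and 7 already connected.
2–6 (12): skip — 2 and 6 already connected.
1–3 (14): add — endpoints in different components.
The 6th edge added is 3–4.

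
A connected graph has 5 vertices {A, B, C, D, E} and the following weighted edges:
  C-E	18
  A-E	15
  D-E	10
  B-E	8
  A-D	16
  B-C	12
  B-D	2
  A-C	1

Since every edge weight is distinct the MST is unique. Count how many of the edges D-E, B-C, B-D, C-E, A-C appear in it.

Kruskal: consider edges lightest-first.
A-C (1): add — endpoints in different components.
B-D (2): add — endpoints in different components.
B-E (8): add — endpoints in different components.
D-E (10): skip — D and E already connected.
B-C (12): add — endpoints in different components.
MST edge set: {A-C, B-D, B-E, B-C}.
Of the listed edges, {B-C, B-D, A-C} are in the MST → 3.

3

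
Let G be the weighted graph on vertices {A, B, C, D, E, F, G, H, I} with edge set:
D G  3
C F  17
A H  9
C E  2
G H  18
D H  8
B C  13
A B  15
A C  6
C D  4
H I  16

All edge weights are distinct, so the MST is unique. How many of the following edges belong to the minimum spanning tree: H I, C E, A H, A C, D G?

4

Sort edges by weight, then run Kruskal:
C E (2): add — endpoints in different components.
D G (3): add — endpoints in different components.
C D (4): add — endpoints in different components.
A C (6): add — endpoints in different components.
D H (8): add — endpoints in different components.
A H (9): skip — A and H already connected.
B C (13): add — endpoints in different components.
A B (15): skip — A and B already connected.
H I (16): add — endpoints in different components.
C F (17): add — endpoints in different components.
MST edge set: {C E, D G, C D, A C, D H, B C, H I, C F}.
Of the listed edges, {H I, C E, A C, D G} are in the MST → 4.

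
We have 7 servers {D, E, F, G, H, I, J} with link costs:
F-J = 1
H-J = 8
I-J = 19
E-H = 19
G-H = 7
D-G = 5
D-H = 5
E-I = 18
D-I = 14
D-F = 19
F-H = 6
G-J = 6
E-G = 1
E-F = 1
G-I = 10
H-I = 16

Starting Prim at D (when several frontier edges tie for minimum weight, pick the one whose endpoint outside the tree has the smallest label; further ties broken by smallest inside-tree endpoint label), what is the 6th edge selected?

Grow the tree from D using Prim:
Step 1: cheapest edge leaving the tree is D-G (5); add G.
Step 2: cheapest edge leaving the tree is E-G (1); add E.
Step 3: cheapest edge leaving the tree is E-F (1); add F.
Step 4: cheapest edge leaving the tree is F-J (1); add J.
Step 5: cheapest edge leaving the tree is D-H (5); add H.
Step 6: cheapest edge leaving the tree is G-I (10); add I.
The 6th edge added is G-I.

G-I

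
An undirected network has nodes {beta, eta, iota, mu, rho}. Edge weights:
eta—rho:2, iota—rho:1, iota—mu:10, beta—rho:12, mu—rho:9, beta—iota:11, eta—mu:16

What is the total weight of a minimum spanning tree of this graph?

Sort edges by weight, then run Kruskal:
iota—rho (1): add. Components now {mu} {iota,rho} {beta} {eta}
eta—rho (2): add. Components now {mu} {eta,iota,rho} {beta}
mu—rho (9): add. Components now {eta,iota,mu,rho} {beta}
iota—mu (10): skip — mu and iota already connected.
beta—iota (11): add. Components now {beta,eta,iota,mu,rho}
MST edges: iota—rho, eta—rho, mu—rho, beta—iota; total weight 1+2+9+11 = 23.

23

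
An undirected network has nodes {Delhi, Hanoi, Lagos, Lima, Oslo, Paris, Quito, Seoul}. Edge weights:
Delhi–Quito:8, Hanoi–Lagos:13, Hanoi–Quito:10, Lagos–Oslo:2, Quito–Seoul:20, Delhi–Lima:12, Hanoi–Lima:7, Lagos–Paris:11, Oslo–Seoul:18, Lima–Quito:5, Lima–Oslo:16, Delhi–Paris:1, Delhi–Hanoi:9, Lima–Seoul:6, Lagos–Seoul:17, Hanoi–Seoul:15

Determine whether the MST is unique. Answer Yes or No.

Kruskal: consider edges lightest-first.
Delhi–Paris (1): add — endpoints in different components.
Lagos–Oslo (2): add — endpoints in different components.
Lima–Quito (5): add — endpoints in different components.
Lima–Seoul (6): add — endpoints in different components.
Hanoi–Lima (7): add — endpoints in different components.
Delhi–Quito (8): add — endpoints in different components.
Delhi–Hanoi (9): skip — Hanoi and Delhi already connected.
Hanoi–Quito (10): skip — Quito and Hanoi already connected.
Lagos–Paris (11): add — endpoints in different components.
Every non-tree edge has weight strictly greater than the heaviest edge on the tree path between its endpoints, so the MST is unique.

Yes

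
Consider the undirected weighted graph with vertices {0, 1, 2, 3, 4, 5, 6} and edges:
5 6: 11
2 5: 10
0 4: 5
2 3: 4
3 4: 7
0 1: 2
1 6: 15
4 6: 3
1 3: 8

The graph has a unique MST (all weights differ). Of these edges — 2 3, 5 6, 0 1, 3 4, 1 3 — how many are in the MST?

3

Sort edges by weight, then run Kruskal:
0 1 (2): add. Components now {0,1} {2} {3} {4} {5} {6}
4 6 (3): add. Components now {0,1} {2} {3} {4,6} {5}
2 3 (4): add. Components now {0,1} {2,3} {4,6} {5}
0 4 (5): add. Components now {0,1,4,6} {2,3} {5}
3 4 (7): add. Components now {0,1,2,3,4,6} {5}
1 3 (8): skip — 1 and 3 already connected.
2 5 (10): add. Components now {0,1,2,3,4,5,6}
MST edge set: {0 1, 4 6, 2 3, 0 4, 3 4, 2 5}.
Of the listed edges, {2 3, 0 1, 3 4} are in the MST → 3.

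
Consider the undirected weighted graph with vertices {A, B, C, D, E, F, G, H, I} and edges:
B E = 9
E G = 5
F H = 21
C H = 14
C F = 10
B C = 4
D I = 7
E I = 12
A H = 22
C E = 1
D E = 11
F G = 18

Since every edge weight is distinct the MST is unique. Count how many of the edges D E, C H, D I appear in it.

Kruskal: consider edges lightest-first.
C E (1): add — endpoints in different components.
B C (4): add — endpoints in different components.
E G (5): add — endpoints in different components.
D I (7): add — endpoints in different components.
B E (9): skip — B and E already connected.
C F (10): add — endpoints in different components.
D E (11): add — endpoints in different components.
E I (12): skip — E and I already connected.
C H (14): add — endpoints in different components.
F G (18): skip — F and G already connected.
F H (21): skip — F and H already connected.
A H (22): add — endpoints in different components.
MST edge set: {C E, B C, E G, D I, C F, D E, C H, A H}.
Of the listed edges, {D E, C H, D I} are in the MST → 3.

3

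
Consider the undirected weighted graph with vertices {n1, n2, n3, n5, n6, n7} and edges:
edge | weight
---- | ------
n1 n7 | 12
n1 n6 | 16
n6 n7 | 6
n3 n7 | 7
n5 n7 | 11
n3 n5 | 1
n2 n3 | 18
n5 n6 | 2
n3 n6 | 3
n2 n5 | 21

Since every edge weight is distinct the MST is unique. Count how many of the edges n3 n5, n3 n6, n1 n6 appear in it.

1

Sort edges by weight, then run Kruskal:
n3 n5 (1): add. Components now {n1} {n7} {n6} {n3,n5} {n2}
n5 n6 (2): add. Components now {n1} {n7} {n3,n5,n6} {n2}
n3 n6 (3): skip — n6 and n3 already connected.
n6 n7 (6): add. Components now {n1} {n3,n5,n6,n7} {n2}
n3 n7 (7): skip — n7 and n3 already connected.
n5 n7 (11): skip — n7 and n5 already connected.
n1 n7 (12): add. Components now {n1,n3,n5,n6,n7} {n2}
n1 n6 (16): skip — n1 and n6 already connected.
n2 n3 (18): add. Components now {n1,n2,n3,n5,n6,n7}
MST edge set: {n3 n5, n5 n6, n6 n7, n1 n7, n2 n3}.
Of the listed edges, {n3 n5} are in the MST → 1.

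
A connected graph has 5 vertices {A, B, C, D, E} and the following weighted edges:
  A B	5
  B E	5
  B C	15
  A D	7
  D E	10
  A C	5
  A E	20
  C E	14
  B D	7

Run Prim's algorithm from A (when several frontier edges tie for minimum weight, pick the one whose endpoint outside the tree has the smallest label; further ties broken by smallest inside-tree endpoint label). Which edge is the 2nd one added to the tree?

A-C

Prim's algorithm from A:
Step 1: cheapest edge leaving the tree is A B (5); add B.
Step 2: cheapest edge leaving the tree is A C (5); add C.
Step 3: cheapest edge leaving the tree is B E (5); add E.
Step 4: cheapest edge leaving the tree is A D (7); add D.
The 2nd edge added is A C.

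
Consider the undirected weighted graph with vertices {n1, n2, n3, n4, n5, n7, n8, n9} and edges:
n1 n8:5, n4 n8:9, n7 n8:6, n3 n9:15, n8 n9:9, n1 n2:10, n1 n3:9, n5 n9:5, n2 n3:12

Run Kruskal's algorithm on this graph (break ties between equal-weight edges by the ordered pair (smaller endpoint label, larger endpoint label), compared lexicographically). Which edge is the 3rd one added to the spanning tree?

n7-n8

Kruskal: consider edges lightest-first.
n1 n8 (5): add — endpoints in different components.
n5 n9 (5): add — endpoints in different components.
n7 n8 (6): add — endpoints in different components.
n1 n3 (9): add — endpoints in different components.
n4 n8 (9): add — endpoints in different components.
n8 n9 (9): add — endpoints in different components.
n1 n2 (10): add — endpoints in different components.
The 3rd edge added is n7 n8.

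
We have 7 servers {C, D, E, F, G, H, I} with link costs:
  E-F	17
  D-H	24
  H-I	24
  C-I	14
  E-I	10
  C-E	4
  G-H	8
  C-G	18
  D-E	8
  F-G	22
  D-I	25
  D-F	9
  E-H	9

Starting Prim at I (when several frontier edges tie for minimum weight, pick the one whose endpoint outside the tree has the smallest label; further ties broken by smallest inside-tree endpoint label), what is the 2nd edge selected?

Prim's algorithm from I:
Step 1: cheapest edge leaving the tree is E-I (10); add E.
Step 2: cheapest edge leaving the tree is C-E (4); add C.
Step 3: cheapest edge leaving the tree is D-E (8); add D.
Step 4: cheapest edge leaving the tree is D-F (9); add F.
Step 5: cheapest edge leaving the tree is E-H (9); add H.
Step 6: cheapest edge leaving the tree is G-H (8); add G.
The 2nd edge added is C-E.

C-E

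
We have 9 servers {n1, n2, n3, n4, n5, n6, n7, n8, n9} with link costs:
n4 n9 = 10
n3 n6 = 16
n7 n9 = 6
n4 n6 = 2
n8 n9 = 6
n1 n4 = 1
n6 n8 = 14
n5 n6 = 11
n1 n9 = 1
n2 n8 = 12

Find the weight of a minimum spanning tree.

55

Prim's algorithm from n7:
Step 1: cheapest edge leaving the tree is n7 n9 (6); add n9.
Step 2: cheapest edge leaving the tree is n1 n9 (1); add n1.
Step 3: cheapest edge leaving the tree is n1 n4 (1); add n4.
Step 4: cheapest edge leaving the tree is n4 n6 (2); add n6.
Step 5: cheapest edge leaving the tree is n8 n9 (6); add n8.
Step 6: cheapest edge leaving the tree is n5 n6 (11); add n5.
Step 7: cheapest edge leaving the tree is n2 n8 (12); add n2.
Step 8: cheapest edge leaving the tree is n3 n6 (16); add n3.
MST edges: n7 n9, n1 n9, n1 n4, n4 n6, n8 n9, n5 n6, n2 n8, n3 n6; total weight 6+1+1+2+6+11+12+16 = 55.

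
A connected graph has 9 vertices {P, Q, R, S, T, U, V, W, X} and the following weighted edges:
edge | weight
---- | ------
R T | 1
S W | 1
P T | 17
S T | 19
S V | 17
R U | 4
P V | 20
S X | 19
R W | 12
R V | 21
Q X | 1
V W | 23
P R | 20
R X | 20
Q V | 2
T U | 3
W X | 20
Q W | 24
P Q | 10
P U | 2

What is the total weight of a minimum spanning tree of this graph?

32

Kruskal's algorithm — process edges by increasing weight (ties by edge label):
Q X (1): add — endpoints in different components.
R T (1): add — endpoints in different components.
S W (1): add — endpoints in different components.
P U (2): add — endpoints in different components.
Q V (2): add — endpoints in different components.
T U (3): add — endpoints in different components.
R U (4): skip — U and R already connected.
P Q (10): add — endpoints in different components.
R W (12): add — endpoints in different components.
MST edges: Q X, R T, S W, P U, Q V, T U, P Q, R W; total weight 1+1+1+2+2+3+10+12 = 32.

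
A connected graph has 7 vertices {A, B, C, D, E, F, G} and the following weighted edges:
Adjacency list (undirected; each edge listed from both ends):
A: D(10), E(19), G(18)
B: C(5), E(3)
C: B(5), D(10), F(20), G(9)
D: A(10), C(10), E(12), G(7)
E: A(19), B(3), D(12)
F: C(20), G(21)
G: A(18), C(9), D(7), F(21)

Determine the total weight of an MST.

54

Kruskal's algorithm — process edges by increasing weight (ties by edge label):
B–E (3): add — endpoints in different components.
B–C (5): add — endpoints in different components.
D–G (7): add — endpoints in different components.
C–G (9): add — endpoints in different components.
A–D (10): add — endpoints in different components.
C–D (10): skip — C and D already connected.
D–E (12): skip — D and E already connected.
A–G (18): skip — A and G already connected.
A–E (19): skip — A and E already connected.
C–F (20): add — endpoints in different components.
MST edges: B–E, B–C, D–G, C–G, A–D, C–F; total weight 3+5+7+9+10+20 = 54.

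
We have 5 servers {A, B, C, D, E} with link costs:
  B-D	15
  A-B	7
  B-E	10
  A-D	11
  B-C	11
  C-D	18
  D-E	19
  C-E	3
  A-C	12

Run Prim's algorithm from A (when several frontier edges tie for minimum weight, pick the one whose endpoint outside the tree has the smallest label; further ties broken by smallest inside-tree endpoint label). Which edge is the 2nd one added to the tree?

B-E

Grow the tree from A using Prim:
Step 1: frontier [A-B 7, A-D 11, A-C 12] → take A-B (7); add B.
Step 2: frontier [A-D 11, A-C 12, B-E 10, B-C 11, B-D 15] → take B-E (10); add E.
Step 3: frontier [A-D 11, A-C 12, B-C 11, B-D 15, C-E 3, D-E 19] → take C-E (3); add C.
Step 4: frontier [A-D 11, B-D 15, C-D 18, D-E 19] → take A-D (11); add D.
The 2nd edge added is B-E.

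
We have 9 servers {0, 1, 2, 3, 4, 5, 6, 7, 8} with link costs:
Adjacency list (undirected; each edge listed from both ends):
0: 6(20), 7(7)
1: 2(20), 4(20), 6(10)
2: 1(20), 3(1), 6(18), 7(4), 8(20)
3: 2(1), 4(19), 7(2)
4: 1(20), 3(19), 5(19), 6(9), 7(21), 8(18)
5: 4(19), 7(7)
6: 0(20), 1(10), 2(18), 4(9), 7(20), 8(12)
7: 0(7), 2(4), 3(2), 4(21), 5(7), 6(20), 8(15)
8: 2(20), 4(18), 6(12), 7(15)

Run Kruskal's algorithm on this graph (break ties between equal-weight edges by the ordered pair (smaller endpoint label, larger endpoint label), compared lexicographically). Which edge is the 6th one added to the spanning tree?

Kruskal's algorithm — process edges by increasing weight (ties by edge label):
2–3 (1): add — endpoints in different components.
3–7 (2): add — endpoints in different components.
2–7 (4): skip — 2 and 7 already connected.
0–7 (7): add — endpoints in different components.
5–7 (7): add — endpoints in different components.
4–6 (9): add — endpoints in different components.
1–6 (10): add — endpoints in different components.
6–8 (12): add — endpoints in different components.
7–8 (15): add — endpoints in different components.
The 6th edge added is 1–6.

1-6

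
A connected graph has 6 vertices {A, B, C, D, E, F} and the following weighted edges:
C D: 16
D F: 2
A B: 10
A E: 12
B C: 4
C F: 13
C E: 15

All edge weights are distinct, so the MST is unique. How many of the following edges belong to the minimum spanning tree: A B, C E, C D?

Kruskal's algorithm — process edges by increasing weight (ties by edge label):
D F (2): add. Components now {A} {B} {C} {D,F} {E}
B C (4): add. Components now {A} {B,C} {D,F} {E}
A B (10): add. Components now {A,B,C} {D,F} {E}
A E (12): add. Components now {A,B,C,E} {D,F}
C F (13): add. Components now {A,B,C,D,E,F}
MST edge set: {D F, B C, A B, A E, C F}.
Of the listed edges, {A B} are in the MST → 1.

1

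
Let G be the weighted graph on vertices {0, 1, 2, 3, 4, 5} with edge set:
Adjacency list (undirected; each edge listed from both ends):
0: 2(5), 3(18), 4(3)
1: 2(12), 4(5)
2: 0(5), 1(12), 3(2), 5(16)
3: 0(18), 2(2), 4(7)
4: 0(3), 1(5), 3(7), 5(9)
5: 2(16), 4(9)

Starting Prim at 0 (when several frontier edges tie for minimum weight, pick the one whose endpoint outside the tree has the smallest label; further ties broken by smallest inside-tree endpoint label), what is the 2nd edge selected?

1-4

Grow the tree from 0 using Prim:
Step 1: frontier [0 4 3, 0 2 5, 0 3 18] → take 0 4 (3); add 4.
Step 2: frontier [0 2 5, 0 3 18, 1 4 5, 3 4 7, 4 5 9] → take 1 4 (5); add 1.
Step 3: frontier [0 2 5, 0 3 18, 1 2 12, 3 4 7, 4 5 9] → take 0 2 (5); add 2.
Step 4: frontier [0 3 18, 2 3 2, 2 5 16, 3 4 7, 4 5 9] → take 2 3 (2); add 3.
Step 5: frontier [2 5 16, 4 5 9] → take 4 5 (9); add 5.
The 2nd edge added is 1 4.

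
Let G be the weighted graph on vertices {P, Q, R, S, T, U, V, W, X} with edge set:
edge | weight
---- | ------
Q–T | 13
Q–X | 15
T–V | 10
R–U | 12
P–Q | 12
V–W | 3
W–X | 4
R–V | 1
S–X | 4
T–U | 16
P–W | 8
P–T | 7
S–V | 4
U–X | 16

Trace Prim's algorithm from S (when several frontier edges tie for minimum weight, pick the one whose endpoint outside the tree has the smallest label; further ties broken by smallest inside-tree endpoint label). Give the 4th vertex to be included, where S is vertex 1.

W

Grow the tree from S using Prim:
Step 1: frontier [S–V 4, S–X 4] → take S–V (4); add V.
Step 2: frontier [S–X 4, R–V 1, V–W 3, T–V 10] → take R–V (1); add R.
Step 3: frontier [R–U 12, S–X 4, V–W 3, T–V 10] → take V–W (3); add W.
Step 4: frontier [R–U 12, S–X 4, T–V 10, W–X 4, P–W 8] → take S–X (4); add X.
Step 5: frontier [R–U 12, T–V 10, P–W 8, Q–X 15, U–X 16] → take P–W (8); add P.
Step 6: frontier [P–T 7, P–Q 12, R–U 12, T–V 10, Q–X 15, U–X 16] → take P–T (7); add T.
Step 7: frontier [P–Q 12, R–U 12, Q–T 13, T–U 16, Q–X 15, U–X 16] → take P–Q (12); add Q.
Step 8: frontier [R–U 12, T–U 16, U–X 16] → take R–U (12); add U.
Vertex order: S, V, R, W, X, P, T, Q, U. The 4th vertex is W.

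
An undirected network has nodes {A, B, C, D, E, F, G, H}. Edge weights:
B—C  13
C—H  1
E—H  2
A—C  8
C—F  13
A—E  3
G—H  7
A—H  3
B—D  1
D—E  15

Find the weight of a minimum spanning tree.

Sort edges by weight, then run Kruskal:
B—D (1): add — endpoints in different components.
C—H (1): add — endpoints in different components.
E—H (2): add — endpoints in different components.
A—E (3): add — endpoints in different components.
A—H (3): skip — A and H already connected.
G—H (7): add — endpoints in different components.
A—C (8): skip — A and C already connected.
B—C (13): add — endpoints in different components.
C—F (13): add — endpoints in different components.
MST edges: B—D, C—H, E—H, A—E, G—H, B—C, C—F; total weight 1+1+2+3+7+13+13 = 40.

40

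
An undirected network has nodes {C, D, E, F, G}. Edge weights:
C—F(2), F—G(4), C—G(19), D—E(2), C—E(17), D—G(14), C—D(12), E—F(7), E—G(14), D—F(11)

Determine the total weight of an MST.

15

Kruskal's algorithm — process edges by increasing weight (ties by edge label):
C—F (2): add. Components now {C,F} {D} {E} {G}
D—E (2): add. Components now {C,F} {D,E} {G}
F—G (4): add. Components now {C,F,G} {D,E}
E—F (7): add. Components now {C,D,E,F,G}
MST edges: C—F, D—E, F—G, E—F; total weight 2+2+4+7 = 15.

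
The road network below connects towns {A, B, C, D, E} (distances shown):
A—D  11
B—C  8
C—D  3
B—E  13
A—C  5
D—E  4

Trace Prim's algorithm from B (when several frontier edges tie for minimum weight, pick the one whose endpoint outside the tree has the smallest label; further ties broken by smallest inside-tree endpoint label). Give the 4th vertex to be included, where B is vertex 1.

E

Prim's algorithm from B:
Step 1: cheapest edge leaving the tree is B—C (8); add C.
Step 2: cheapest edge leaving the tree is C—D (3); add D.
Step 3: cheapest edge leaving the tree is D—E (4); add E.
Step 4: cheapest edge leaving the tree is A—C (5); add A.
Vertex order: B, C, D, E, A. The 4th vertex is E.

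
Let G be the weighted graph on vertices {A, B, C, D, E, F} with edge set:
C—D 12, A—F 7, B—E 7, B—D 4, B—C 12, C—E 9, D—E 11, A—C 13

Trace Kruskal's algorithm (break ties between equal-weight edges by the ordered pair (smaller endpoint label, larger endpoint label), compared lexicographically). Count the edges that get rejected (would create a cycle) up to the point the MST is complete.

3

Kruskal: consider edges lightest-first.
B—D (4): add — endpoints in different components.
A—F (7): add — endpoints in different components.
B—E (7): add — endpoints in different components.
C—E (9): add — endpoints in different components.
D—E (11): skip — D and E already connected.
B—C (12): skip — B and C already connected.
C—D (12): skip — C and D already connected.
A—C (13): add — endpoints in different components.
Edges rejected before the tree was complete: 3.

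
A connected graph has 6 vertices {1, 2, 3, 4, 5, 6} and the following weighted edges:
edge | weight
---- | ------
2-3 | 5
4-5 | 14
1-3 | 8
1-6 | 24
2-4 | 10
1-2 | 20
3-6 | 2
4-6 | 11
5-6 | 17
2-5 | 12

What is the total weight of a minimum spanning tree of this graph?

Sort edges by weight, then run Kruskal:
3-6 (2): add — endpoints in different components.
2-3 (5): add — endpoints in different components.
1-3 (8): add — endpoints in different components.
2-4 (10): add — endpoints in different components.
4-6 (11): skip — 4 and 6 already connected.
2-5 (12): add — endpoints in different components.
MST edges: 3-6, 2-3, 1-3, 2-4, 2-5; total weight 2+5+8+10+12 = 37.

37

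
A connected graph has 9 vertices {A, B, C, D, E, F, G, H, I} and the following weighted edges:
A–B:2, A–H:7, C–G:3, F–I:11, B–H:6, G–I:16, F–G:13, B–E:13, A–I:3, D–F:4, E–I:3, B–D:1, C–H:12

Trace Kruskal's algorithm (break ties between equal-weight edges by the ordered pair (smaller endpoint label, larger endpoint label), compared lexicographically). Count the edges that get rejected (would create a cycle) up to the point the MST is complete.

Kruskal: consider edges lightest-first.
B–D (1): add — endpoints in different components.
A–B (2): add — endpoints in different components.
A–I (3): add — endpoints in different components.
C–G (3): add — endpoints in different components.
E–I (3): add — endpoints in different components.
D–F (4): add — endpoints in different components.
B–H (6): add — endpoints in different components.
A–H (7): skip — A and H already connected.
F–I (11): skip — F and I already connected.
C–H (12): add — endpoints in different components.
Edges rejected before the tree was complete: 2.

2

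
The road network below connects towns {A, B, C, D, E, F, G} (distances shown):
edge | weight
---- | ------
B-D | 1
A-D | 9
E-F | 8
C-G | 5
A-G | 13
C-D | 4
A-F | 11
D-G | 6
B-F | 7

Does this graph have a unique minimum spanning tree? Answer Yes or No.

Sort edges by weight, then run Kruskal:
B-D (1): add — endpoints in different components.
C-D (4): add — endpoints in different components.
C-G (5): add — endpoints in different components.
D-G (6): skip — D and G already connected.
B-F (7): add — endpoints in different components.
E-F (8): add — endpoints in different components.
A-D (9): add — endpoints in different components.
Every non-tree edge has weight strictly greater than the heaviest edge on the tree path between its endpoints, so the MST is unique.

Yes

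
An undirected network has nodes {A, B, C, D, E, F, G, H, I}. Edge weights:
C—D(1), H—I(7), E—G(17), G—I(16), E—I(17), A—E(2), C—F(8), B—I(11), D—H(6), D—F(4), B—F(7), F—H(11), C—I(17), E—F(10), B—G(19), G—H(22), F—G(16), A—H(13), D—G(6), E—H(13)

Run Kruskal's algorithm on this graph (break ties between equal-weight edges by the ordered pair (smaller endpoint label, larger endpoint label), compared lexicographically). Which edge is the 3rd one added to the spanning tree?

D-F

Sort edges by weight, then run Kruskal:
C—D (1): add — endpoints in different components.
A—E (2): add — endpoints in different components.
D—F (4): add — endpoints in different components.
D—G (6): add — endpoints in different components.
D—H (6): add — endpoints in different components.
B—F (7): add — endpoints in different components.
H—I (7): add — endpoints in different components.
C—F (8): skip — C and F already connected.
E—F (10): add — endpoints in different components.
The 3rd edge added is D—F.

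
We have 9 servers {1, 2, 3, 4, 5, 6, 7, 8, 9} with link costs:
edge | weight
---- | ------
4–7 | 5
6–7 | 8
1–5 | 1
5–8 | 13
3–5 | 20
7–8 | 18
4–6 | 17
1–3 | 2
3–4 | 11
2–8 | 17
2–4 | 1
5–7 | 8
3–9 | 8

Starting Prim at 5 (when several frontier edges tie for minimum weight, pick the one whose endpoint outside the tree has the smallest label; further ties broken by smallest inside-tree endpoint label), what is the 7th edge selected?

Prim's algorithm from 5:
Step 1: frontier [1–5 1, 5–7 8, 5–8 13, 3–5 20] → take 1–5 (1); add 1.
Step 2: frontier [1–3 2, 5–7 8, 5–8 13, 3–5 20] → take 1–3 (2); add 3.
Step 3: frontier [3–9 8, 3–4 11, 5–7 8, 5–8 13] → take 5–7 (8); add 7.
Step 4: frontier [3–9 8, 3–4 11, 5–8 13, 4–7 5, 6–7 8, 7–8 18] → take 4–7 (5); add 4.
Step 5: frontier [3–9 8, 2–4 1, 4–6 17, 5–8 13, 6–7 8, 7–8 18] → take 2–4 (1); add 2.
Step 6: frontier [2–8 17, 3–9 8, 4–6 17, 5–8 13, 6–7 8, 7–8 18] → take 6–7 (8); add 6.
Step 7: frontier [2–8 17, 3–9 8, 5–8 13, 7–8 18] → take 3–9 (8); add 9.
Step 8: frontier [2–8 17, 5–8 13, 7–8 18] → take 5–8 (13); add 8.
The 7th edge added is 3–9.

3-9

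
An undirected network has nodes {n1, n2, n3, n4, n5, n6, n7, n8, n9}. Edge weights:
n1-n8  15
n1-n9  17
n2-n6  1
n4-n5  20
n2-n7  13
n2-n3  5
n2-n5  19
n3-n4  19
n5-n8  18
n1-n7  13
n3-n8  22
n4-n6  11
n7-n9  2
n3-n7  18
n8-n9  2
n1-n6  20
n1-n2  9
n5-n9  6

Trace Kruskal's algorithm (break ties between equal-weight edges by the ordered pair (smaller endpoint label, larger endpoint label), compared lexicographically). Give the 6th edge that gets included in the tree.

Kruskal's algorithm — process edges by increasing weight (ties by edge label):
n2-n6 (1): add — endpoints in different components.
n7-n9 (2): add — endpoints in different components.
n8-n9 (2): add — endpoints in different components.
n2-n3 (5): add — endpoints in different components.
n5-n9 (6): add — endpoints in different components.
n1-n2 (9): add — endpoints in different components.
n4-n6 (11): add — endpoints in different components.
n1-n7 (13): add — endpoints in different components.
The 6th edge added is n1-n2.

n1-n2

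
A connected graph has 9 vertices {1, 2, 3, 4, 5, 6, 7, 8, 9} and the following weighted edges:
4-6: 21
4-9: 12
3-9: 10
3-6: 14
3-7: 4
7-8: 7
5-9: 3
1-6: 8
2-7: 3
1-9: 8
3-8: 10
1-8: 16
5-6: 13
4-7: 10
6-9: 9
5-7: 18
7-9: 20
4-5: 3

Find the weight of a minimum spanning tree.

Grow the tree from 8 using Prim:
Step 1: cheapest edge leaving the tree is 7-8 (7); add 7.
Step 2: cheapest edge leaving the tree is 2-7 (3); add 2.
Step 3: cheapest edge leaving the tree is 3-7 (4); add 3.
Step 4: cheapest edge leaving the tree is 4-7 (10); add 4.
Step 5: cheapest edge leaving the tree is 4-5 (3); add 5.
Step 6: cheapest edge leaving the tree is 5-9 (3); add 9.
Step 7: cheapest edge leaving the tree is 1-9 (8); add 1.
Step 8: cheapest edge leaving the tree is 1-6 (8); add 6.
MST edges: 7-8, 2-7, 3-7, 4-7, 4-5, 5-9, 1-9, 1-6; total weight 7+3+4+10+3+3+8+8 = 46.

46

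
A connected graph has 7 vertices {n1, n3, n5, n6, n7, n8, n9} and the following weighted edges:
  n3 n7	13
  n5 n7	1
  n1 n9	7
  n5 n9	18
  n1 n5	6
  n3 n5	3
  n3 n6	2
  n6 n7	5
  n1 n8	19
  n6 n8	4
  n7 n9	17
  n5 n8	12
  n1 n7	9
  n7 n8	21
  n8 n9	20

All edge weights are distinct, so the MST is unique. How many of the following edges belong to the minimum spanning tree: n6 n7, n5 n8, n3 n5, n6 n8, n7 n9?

Kruskal's algorithm — process edges by increasing weight (ties by edge label):
n5 n7 (1): add. Components now {n3} {n5,n7} {n9} {n1} {n8} {n6}
n3 n6 (2): add. Components now {n3,n6} {n5,n7} {n9} {n1} {n8}
n3 n5 (3): add. Components now {n3,n5,n6,n7} {n9} {n1} {n8}
n6 n8 (4): add. Components now {n3,n5,n6,n7,n8} {n9} {n1}
n6 n7 (5): skip — n7 and n6 already connected.
n1 n5 (6): add. Components now {n1,n3,n5,n6,n7,n8} {n9}
n1 n9 (7): add. Components now {n1,n3,n5,n6,n7,n8,n9}
MST edge set: {n5 n7, n3 n6, n3 n5, n6 n8, n1 n5, n1 n9}.
Of the listed edges, {n3 n5, n6 n8} are in the MST → 2.

2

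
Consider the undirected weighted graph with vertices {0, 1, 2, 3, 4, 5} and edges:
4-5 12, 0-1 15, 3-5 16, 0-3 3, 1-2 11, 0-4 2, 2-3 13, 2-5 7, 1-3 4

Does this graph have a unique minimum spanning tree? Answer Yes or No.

Yes

Sort edges by weight, then run Kruskal:
0-4 (2): add. Components now {0,4} {1} {2} {3} {5}
0-3 (3): add. Components now {0,3,4} {1} {2} {5}
1-3 (4): add. Components now {0,1,3,4} {2} {5}
2-5 (7): add. Components now {0,1,3,4} {2,5}
1-2 (11): add. Components now {0,1,2,3,4,5}
Every non-tree edge has weight strictly greater than the heaviest edge on the tree path between its endpoints, so the MST is unique.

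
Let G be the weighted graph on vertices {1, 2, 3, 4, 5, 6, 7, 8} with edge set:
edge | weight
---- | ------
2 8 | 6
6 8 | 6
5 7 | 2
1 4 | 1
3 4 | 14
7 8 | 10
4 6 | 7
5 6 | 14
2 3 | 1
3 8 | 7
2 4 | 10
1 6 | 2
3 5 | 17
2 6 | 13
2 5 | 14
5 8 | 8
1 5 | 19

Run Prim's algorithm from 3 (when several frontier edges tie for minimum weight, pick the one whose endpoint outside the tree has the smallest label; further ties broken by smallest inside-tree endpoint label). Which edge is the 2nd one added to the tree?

2-8

Prim's algorithm from 3:
Step 1: cheapest edge leaving the tree is 2 3 (1); add 2.
Step 2: cheapest edge leaving the tree is 2 8 (6); add 8.
Step 3: cheapest edge leaving the tree is 6 8 (6); add 6.
Step 4: cheapest edge leaving the tree is 1 6 (2); add 1.
Step 5: cheapest edge leaving the tree is 1 4 (1); add 4.
Step 6: cheapest edge leaving the tree is 5 8 (8); add 5.
Step 7: cheapest edge leaving the tree is 5 7 (2); add 7.
The 2nd edge added is 2 8.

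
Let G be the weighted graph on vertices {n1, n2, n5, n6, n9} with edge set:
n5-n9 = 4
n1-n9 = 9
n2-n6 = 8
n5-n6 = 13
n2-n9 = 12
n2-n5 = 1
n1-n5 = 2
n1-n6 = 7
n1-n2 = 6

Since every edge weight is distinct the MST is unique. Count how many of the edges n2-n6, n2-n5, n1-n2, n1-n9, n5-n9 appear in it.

2

Sort edges by weight, then run Kruskal:
n2-n5 (1): add — endpoints in different components.
n1-n5 (2): add — endpoints in different components.
n5-n9 (4): add — endpoints in different components.
n1-n2 (6): skip — n2 and n1 already connected.
n1-n6 (7): add — endpoints in different components.
MST edge set: {n2-n5, n1-n5, n5-n9, n1-n6}.
Of the listed edges, {n2-n5, n5-n9} are in the MST → 2.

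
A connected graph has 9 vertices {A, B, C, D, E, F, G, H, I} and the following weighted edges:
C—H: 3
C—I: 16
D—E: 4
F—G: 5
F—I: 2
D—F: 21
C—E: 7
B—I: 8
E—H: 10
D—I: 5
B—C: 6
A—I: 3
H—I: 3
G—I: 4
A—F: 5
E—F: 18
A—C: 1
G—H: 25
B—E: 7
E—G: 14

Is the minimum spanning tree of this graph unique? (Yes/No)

No

Kruskal's algorithm — process edges by increasing weight (ties by edge label):
A—C (1): add — endpoints in different components.
F—I (2): add — endpoints in different components.
A—I (3): add — endpoints in different components.
C—H (3): add — endpoints in different components.
H—I (3): skip — H and I already connected.
D—E (4): add — endpoints in different components.
G—I (4): add — endpoints in different components.
A—F (5): skip — A and F already connected.
D—I (5): add — endpoints in different components.
F—G (5): skip — F and G already connected.
B—C (6): add — endpoints in different components.
Non-tree edge H—I has weight 3, equal to the heaviest edge on its tree cycle — swapping gives another MST of the same weight. Not unique.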